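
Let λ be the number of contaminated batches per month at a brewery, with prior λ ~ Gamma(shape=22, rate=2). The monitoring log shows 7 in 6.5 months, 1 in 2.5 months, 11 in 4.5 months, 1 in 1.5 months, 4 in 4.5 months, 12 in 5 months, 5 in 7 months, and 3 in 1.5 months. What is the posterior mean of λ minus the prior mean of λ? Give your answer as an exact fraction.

Total count: 7 + 1 + 11 + 1 + 4 + 12 + 5 + 3 = 44.
Total exposure: 6.5 + 2.5 + 4.5 + 1.5 + 4.5 + 5 + 7 + 1.5 = 33 months.
The Gamma prior is conjugate for the Poisson rate, so λ | data ~ Gamma(22+44, 2+33) = Gamma(66, 35).
Posterior mean = 66/35 = 66/35; prior mean = 22/2 = 11. Difference = 66/35 − 11 = -319/35.

-319/35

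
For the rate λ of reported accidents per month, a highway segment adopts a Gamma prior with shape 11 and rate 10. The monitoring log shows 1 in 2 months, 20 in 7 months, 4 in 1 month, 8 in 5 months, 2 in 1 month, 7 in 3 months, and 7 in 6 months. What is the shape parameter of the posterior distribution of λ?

Total count: 1 + 20 + 4 + 8 + 2 + 7 + 7 = 49.
Total exposure: 2 + 7 + 1 + 5 + 1 + 3 + 6 = 25 months.
Conjugate update: add total count to the shape and total exposure to the rate, giving Gamma(60, 35).

60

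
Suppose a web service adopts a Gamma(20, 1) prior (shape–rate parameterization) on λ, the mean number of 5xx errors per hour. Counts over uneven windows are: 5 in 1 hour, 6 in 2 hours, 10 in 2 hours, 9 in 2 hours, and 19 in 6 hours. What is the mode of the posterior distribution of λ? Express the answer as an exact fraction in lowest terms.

34/7

Total count: 5 + 6 + 10 + 9 + 19 = 49.
Total exposure: 1 + 2 + 2 + 2 + 6 = 13 hours.
Conjugate update: add total count to the shape and total exposure to the rate, giving Gamma(69, 14).
Posterior mode = (α'−1)/β' = 68/14 = 34/7.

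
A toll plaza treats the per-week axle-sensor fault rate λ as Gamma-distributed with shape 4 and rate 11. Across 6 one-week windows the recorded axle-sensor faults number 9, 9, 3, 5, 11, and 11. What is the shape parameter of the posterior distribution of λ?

Total count: 9 + 9 + 3 + 5 + 11 + 11 = 48.
Total exposure: 6 weeks.
Gamma(α, β) with Poisson data over total exposure Σt gives posterior Gamma(α+Σx, β+Σt) = Gamma(52, 17).

52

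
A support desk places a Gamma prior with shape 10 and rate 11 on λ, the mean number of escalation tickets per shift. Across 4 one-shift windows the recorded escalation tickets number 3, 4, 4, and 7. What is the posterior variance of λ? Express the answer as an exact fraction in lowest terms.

Total count: 3 + 4 + 4 + 7 = 18.
Total exposure: 4 shifts.
The Gamma prior is conjugate for the Poisson rate, so λ | data ~ Gamma(10+18, 11+4) = Gamma(28, 15).
Posterior variance = α'/β'² = 28/225.

28/225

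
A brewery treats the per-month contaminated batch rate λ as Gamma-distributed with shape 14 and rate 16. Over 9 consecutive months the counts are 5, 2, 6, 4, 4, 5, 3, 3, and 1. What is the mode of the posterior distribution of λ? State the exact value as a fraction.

Total count: 5 + 2 + 6 + 4 + 4 + 5 + 3 + 3 + 1 = 33.
Total exposure: 9 months.
Gamma(α, β) with Poisson data over total exposure Σt gives posterior Gamma(α+Σx, β+Σt) = Gamma(47, 25).
Posterior mode = (α'−1)/β' = 46/25.

46/25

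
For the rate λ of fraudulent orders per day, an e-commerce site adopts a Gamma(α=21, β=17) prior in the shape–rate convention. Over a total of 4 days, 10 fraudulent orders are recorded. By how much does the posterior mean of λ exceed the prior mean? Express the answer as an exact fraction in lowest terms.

86/357

Total count 10 over total exposure 4 days.
By Gamma–Poisson conjugacy, the posterior is Gamma(α + Σx, β + Σt) = Gamma(21 + 10, 17 + 4) = Gamma(31, 21).
Posterior mean = 31/21 = 31/21; prior mean = 21/17 = 21/17. Difference = 31/21 − 21/17 = 86/357.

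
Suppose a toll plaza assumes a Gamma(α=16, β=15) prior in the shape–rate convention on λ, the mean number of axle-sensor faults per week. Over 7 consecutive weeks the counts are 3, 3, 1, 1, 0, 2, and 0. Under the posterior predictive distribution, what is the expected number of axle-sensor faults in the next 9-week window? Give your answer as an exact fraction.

Total count: 3 + 3 + 1 + 1 + 0 + 2 + 0 = 10.
Total exposure: 7 weeks.
By Gamma–Poisson conjugacy, the posterior is Gamma(α + Σx, β + Σt) = Gamma(16 + 10, 15 + 7) = Gamma(26, 22).
Predictive mean over a 9-week window = T·E[λ|data] = 9·26/22 = 117/11.

117/11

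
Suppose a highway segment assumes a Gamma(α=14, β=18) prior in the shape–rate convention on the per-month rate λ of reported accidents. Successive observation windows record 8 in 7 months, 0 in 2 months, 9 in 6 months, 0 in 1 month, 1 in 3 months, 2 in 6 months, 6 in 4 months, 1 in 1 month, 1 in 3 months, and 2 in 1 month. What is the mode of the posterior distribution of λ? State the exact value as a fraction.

Total count: 8 + 0 + 9 + 0 + 1 + 2 + 6 + 1 + 1 + 2 = 30.
Total exposure: 7 + 2 + 6 + 1 + 3 + 6 + 4 + 1 + 3 + 1 = 34 months.
Posterior: α' = 14 + 30 = 44, β' = 18 + 34 = 52.
Posterior mode = (α'−1)/β' = 43/52.

43/52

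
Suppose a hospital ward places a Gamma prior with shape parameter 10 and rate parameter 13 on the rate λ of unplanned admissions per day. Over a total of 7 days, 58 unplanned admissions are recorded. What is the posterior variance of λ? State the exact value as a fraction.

Total count 58 over total exposure 7 days.
By Gamma–Poisson conjugacy, the posterior is Gamma(α + Σx, β + Σt) = Gamma(10 + 58, 13 + 7) = Gamma(68, 20).
Posterior variance = α'/β'² = 68/400 = 17/100.

17/100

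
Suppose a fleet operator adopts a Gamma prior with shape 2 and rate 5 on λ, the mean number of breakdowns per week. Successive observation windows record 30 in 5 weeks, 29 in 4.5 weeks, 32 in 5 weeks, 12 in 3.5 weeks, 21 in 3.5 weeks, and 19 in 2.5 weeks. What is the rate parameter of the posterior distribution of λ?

29

Total count: 30 + 29 + 32 + 12 + 21 + 19 = 143.
Total exposure: 5 + 4.5 + 5 + 3.5 + 3.5 + 2.5 = 24 weeks.
By Gamma–Poisson conjugacy, the posterior is Gamma(α + Σx, β + Σt) = Gamma(2 + 143, 5 + 24) = Gamma(145, 29).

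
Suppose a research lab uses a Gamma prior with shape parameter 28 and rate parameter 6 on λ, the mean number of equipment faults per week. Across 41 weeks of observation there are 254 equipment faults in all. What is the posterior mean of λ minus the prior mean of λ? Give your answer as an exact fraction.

4/3

Total count 254 over total exposure 41 weeks.
Posterior: α' = 28 + 254 = 282, β' = 6 + 41 = 47.
Posterior mean = 282/47 = 6; prior mean = 28/6 = 14/3. Difference = 6 − 14/3 = 4/3.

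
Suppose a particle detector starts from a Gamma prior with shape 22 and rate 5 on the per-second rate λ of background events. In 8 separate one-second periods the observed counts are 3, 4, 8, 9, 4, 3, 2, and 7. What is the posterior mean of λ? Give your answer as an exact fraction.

62/13

Total count: 3 + 4 + 8 + 9 + 4 + 3 + 2 + 7 = 40.
Total exposure: 8 seconds.
The Gamma prior is conjugate for the Poisson rate, so λ | data ~ Gamma(22+40, 5+8) = Gamma(62, 13).
Posterior mean = α'/β' = 62/13.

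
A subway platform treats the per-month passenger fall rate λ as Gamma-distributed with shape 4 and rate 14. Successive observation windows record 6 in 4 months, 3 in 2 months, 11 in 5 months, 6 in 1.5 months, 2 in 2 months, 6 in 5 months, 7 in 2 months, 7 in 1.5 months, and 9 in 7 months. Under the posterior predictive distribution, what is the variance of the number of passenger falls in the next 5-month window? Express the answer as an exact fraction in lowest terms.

14945/1936

Total count: 6 + 3 + 11 + 6 + 2 + 6 + 7 + 7 + 9 = 57.
Total exposure: 4 + 2 + 5 + 1.5 + 2 + 5 + 2 + 1.5 + 7 = 30 months.
By Gamma–Poisson conjugacy, the posterior is Gamma(α + Σx, β + Σt) = Gamma(4 + 57, 14 + 30) = Gamma(61, 44).
The posterior predictive for a window of length T is Negative Binomial with variance T·α'·(β'+T)/β'² = 5·61·49/1936 = 14945/1936.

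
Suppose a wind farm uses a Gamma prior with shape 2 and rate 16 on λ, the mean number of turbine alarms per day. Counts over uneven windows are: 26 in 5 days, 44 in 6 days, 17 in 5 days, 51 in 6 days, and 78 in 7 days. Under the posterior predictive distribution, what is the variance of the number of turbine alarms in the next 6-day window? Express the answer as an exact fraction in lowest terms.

7412/225

Total count: 26 + 44 + 17 + 51 + 78 = 216.
Total exposure: 5 + 6 + 5 + 6 + 7 = 29 days.
Posterior: α' = 2 + 216 = 218, β' = 16 + 29 = 45.
The posterior predictive for a window of length T is Negative Binomial with variance T·α'·(β'+T)/β'² = 6·218·51/2025 = 7412/225.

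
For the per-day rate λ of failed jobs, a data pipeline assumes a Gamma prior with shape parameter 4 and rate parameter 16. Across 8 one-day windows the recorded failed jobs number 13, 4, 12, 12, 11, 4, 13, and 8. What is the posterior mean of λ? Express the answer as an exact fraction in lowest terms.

27/8

Total count: 13 + 4 + 12 + 12 + 11 + 4 + 13 + 8 = 77.
Total exposure: 8 days.
By Gamma–Poisson conjugacy, the posterior is Gamma(α + Σx, β + Σt) = Gamma(4 + 77, 16 + 8) = Gamma(81, 24).
Posterior mean = α'/β' = 81/24 = 27/8.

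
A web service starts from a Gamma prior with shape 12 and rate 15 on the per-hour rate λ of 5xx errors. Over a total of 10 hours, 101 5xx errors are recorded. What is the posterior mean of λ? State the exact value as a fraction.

113/25

Total count 101 over total exposure 10 hours.
The Gamma prior is conjugate for the Poisson rate, so λ | data ~ Gamma(12+101, 15+10) = Gamma(113, 25).
Posterior mean = α'/β' = 113/25.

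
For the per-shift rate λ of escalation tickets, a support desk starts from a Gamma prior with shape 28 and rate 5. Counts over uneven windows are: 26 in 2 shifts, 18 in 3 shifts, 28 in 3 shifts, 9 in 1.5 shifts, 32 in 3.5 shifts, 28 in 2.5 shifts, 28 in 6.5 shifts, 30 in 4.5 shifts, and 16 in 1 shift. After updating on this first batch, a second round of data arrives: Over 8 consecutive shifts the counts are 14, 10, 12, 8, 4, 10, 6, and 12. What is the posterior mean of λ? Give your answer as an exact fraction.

Total count: 26 + 18 + 28 + 9 + 32 + 28 + 28 + 30 + 16 = 215.
Total exposure: 2 + 3 + 3 + 1.5 + 3.5 + 2.5 + 6.5 + 4.5 + 1 = 27.5 shifts.
After the first batch: Gamma(28 + 215, 5 + 27.5) = Gamma(243, 65/2).
Total count: 14 + 10 + 12 + 8 + 4 + 10 + 6 + 12 = 76.
Total exposure: 8 shifts.
After the second batch: Gamma(243 + 76, 65/2 + 8) = Gamma(319, 81/2).
Posterior mean = α'/β' = 319/(81/2) = 638/81.

638/81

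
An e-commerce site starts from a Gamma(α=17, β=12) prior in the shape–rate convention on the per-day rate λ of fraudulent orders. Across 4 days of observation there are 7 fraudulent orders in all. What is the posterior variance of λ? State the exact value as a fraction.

Total count 7 over total exposure 4 days.
Gamma(α, β) with Poisson data over total exposure Σt gives posterior Gamma(α+Σx, β+Σt) = Gamma(24, 16).
Posterior variance = α'/β'² = 24/256 = 3/32.

3/32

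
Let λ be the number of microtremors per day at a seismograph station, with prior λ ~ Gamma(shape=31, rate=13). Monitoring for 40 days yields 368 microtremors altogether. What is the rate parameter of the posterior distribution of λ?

53

Total count 368 over total exposure 40 days.
By Gamma–Poisson conjugacy, the posterior is Gamma(α + Σx, β + Σt) = Gamma(31 + 368, 13 + 40) = Gamma(399, 53).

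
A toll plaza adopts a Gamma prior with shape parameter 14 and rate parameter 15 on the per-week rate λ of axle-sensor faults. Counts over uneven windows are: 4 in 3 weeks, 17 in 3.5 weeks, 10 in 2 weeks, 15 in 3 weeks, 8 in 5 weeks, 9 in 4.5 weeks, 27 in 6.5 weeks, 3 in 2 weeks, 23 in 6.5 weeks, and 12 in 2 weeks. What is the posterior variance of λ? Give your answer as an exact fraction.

Total count: 4 + 17 + 10 + 15 + 8 + 9 + 27 + 3 + 23 + 12 = 128.
Total exposure: 3 + 3.5 + 2 + 3 + 5 + 4.5 + 6.5 + 2 + 6.5 + 2 = 38 weeks.
Gamma(α, β) with Poisson data over total exposure Σt gives posterior Gamma(α+Σx, β+Σt) = Gamma(142, 53).
Posterior variance = α'/β'² = 142/2809.

142/2809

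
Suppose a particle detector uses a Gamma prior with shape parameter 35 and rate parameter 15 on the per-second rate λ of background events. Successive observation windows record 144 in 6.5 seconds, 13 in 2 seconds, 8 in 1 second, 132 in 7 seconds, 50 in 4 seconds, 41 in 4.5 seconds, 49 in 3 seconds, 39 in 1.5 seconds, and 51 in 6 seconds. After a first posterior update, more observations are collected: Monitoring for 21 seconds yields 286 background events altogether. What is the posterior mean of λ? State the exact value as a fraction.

Total count: 144 + 13 + 8 + 132 + 50 + 41 + 49 + 39 + 51 = 527.
Total exposure: 6.5 + 2 + 1 + 7 + 4 + 4.5 + 3 + 1.5 + 6 = 35.5 seconds.
After the first batch: Gamma(35 + 527, 15 + 35.5) = Gamma(562, 101/2).
Total count 286 over total exposure 21 seconds.
After the second batch: Gamma(562 + 286, 101/2 + 21) = Gamma(848, 143/2).
Posterior mean = α'/β' = 848/(143/2) = 1696/143.

1696/143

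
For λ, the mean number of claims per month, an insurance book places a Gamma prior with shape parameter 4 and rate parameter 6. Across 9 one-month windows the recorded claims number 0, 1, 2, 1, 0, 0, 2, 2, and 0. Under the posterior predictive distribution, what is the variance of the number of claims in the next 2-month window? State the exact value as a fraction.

Total count: 0 + 1 + 2 + 1 + 0 + 0 + 2 + 2 + 0 = 8.
Total exposure: 9 months.
The Gamma prior is conjugate for the Poisson rate, so λ | data ~ Gamma(4+8, 6+9) = Gamma(12, 15).
The posterior predictive for a window of length T is Negative Binomial with variance T·α'·(β'+T)/β'² = 2·12·17/225 = 136/75.

136/75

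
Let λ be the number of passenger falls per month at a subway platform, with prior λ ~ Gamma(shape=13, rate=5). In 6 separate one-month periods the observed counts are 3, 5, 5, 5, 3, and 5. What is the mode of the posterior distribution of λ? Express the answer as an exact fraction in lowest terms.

38/11

Total count: 3 + 5 + 5 + 5 + 3 + 5 = 26.
Total exposure: 6 months.
Posterior: α' = 13 + 26 = 39, β' = 5 + 6 = 11.
Posterior mode = (α'−1)/β' = 38/11.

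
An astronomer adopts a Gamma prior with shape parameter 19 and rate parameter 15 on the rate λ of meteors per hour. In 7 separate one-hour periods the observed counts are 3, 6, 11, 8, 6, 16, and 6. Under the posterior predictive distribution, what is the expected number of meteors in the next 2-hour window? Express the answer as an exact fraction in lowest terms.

Total count: 3 + 6 + 11 + 8 + 6 + 16 + 6 = 56.
Total exposure: 7 hours.
Conjugate update: add total count to the shape and total exposure to the rate, giving Gamma(75, 22).
Predictive mean over a 2-hour window = T·E[λ|data] = 2·75/22 = 75/11.

75/11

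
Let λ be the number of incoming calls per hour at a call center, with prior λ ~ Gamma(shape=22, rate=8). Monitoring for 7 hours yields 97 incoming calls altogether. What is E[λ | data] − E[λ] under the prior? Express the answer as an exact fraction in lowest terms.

Total count 97 over total exposure 7 hours.
By Gamma–Poisson conjugacy, the posterior is Gamma(α + Σx, β + Σt) = Gamma(22 + 97, 8 + 7) = Gamma(119, 15).
Posterior mean = 119/15 = 119/15; prior mean = 22/8 = 11/4. Difference = 119/15 − 11/4 = 311/60.

311/60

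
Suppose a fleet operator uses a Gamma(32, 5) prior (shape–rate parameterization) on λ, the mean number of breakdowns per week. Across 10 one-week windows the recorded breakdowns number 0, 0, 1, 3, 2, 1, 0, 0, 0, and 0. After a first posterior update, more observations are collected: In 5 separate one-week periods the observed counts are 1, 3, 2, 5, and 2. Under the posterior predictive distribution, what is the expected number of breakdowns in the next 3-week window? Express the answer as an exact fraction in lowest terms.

39/5

Total count: 0 + 0 + 1 + 3 + 2 + 1 + 0 + 0 + 0 + 0 = 7.
Total exposure: 10 weeks.
After the first batch: Gamma(32 + 7, 5 + 10) = Gamma(39, 15).
Total count: 1 + 3 + 2 + 5 + 2 = 13.
Total exposure: 5 weeks.
After the second batch: Gamma(39 + 13, 15 + 5) = Gamma(52, 20).
Predictive mean over a 3-week window = T·E[λ|data] = 3·52/20 = 39/5.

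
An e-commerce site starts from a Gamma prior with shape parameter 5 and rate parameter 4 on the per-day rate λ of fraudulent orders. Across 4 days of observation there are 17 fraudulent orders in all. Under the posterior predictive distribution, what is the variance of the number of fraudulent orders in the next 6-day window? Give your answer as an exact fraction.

Total count 17 over total exposure 4 days.
Posterior: α' = 5 + 17 = 22, β' = 4 + 4 = 8.
The posterior predictive for a window of length T is Negative Binomial with variance T·α'·(β'+T)/β'² = 6·22·14/64 = 231/8.

231/8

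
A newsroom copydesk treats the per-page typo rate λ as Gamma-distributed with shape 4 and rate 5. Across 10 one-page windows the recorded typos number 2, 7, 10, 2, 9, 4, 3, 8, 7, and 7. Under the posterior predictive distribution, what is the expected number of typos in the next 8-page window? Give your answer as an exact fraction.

Total count: 2 + 7 + 10 + 2 + 9 + 4 + 3 + 8 + 7 + 7 = 59.
Total exposure: 10 pages.
Gamma(α, β) with Poisson data over total exposure Σt gives posterior Gamma(α+Σx, β+Σt) = Gamma(63, 15).
Predictive mean over an 8-page window = T·E[λ|data] = 8·63/15 = 168/5.

168/5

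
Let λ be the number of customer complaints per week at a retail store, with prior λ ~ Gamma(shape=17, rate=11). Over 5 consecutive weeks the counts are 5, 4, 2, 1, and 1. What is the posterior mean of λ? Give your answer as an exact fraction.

Total count: 5 + 4 + 2 + 1 + 1 = 13.
Total exposure: 5 weeks.
By Gamma–Poisson conjugacy, the posterior is Gamma(α + Σx, β + Σt) = Gamma(17 + 13, 11 + 5) = Gamma(30, 16).
Posterior mean = α'/β' = 30/16 = 15/8.

15/8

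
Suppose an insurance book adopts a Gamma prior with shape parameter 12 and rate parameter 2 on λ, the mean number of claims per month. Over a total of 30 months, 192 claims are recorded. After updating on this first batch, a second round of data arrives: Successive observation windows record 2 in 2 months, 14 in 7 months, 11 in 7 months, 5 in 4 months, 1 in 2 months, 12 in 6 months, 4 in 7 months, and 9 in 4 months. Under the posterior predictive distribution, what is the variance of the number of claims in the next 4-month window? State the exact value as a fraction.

78600/5041

Total count 192 over total exposure 30 months.
After the first batch: Gamma(12 + 192, 2 + 30) = Gamma(204, 32).
Total count: 2 + 14 + 11 + 5 + 1 + 12 + 4 + 9 = 58.
Total exposure: 2 + 7 + 7 + 4 + 2 + 6 + 7 + 4 = 39 months.
After the second batch: Gamma(204 + 58, 32 + 39) = Gamma(262, 71).
The posterior predictive for a window of length T is Negative Binomial with variance T·α'·(β'+T)/β'² = 4·262·75/5041 = 78600/5041.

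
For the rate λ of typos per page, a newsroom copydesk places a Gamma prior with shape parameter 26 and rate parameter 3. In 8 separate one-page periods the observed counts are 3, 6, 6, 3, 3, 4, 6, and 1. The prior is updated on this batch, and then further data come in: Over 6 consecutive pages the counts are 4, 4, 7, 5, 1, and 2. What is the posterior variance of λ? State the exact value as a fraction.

Total count: 3 + 6 + 6 + 3 + 3 + 4 + 6 + 1 = 32.
Total exposure: 8 pages.
After the first batch: Gamma(26 + 32, 3 + 8) = Gamma(58, 11).
Total count: 4 + 4 + 7 + 5 + 1 + 2 = 23.
Total exposure: 6 pages.
After the second batch: Gamma(58 + 23, 11 + 6) = Gamma(81, 17).
Posterior variance = α'/β'² = 81/289.

81/289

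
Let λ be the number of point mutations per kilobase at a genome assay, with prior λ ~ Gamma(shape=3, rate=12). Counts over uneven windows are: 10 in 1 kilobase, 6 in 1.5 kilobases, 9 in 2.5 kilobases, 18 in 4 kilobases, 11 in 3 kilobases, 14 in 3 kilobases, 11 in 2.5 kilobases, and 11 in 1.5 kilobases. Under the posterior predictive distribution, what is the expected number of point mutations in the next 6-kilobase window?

Total count: 10 + 6 + 9 + 18 + 11 + 14 + 11 + 11 = 90.
Total exposure: 1 + 1.5 + 2.5 + 4 + 3 + 3 + 2.5 + 1.5 = 19 kilobases.
By Gamma–Poisson conjugacy, the posterior is Gamma(α + Σx, β + Σt) = Gamma(3 + 90, 12 + 19) = Gamma(93, 31).
Predictive mean over a 6-kilobase window = T·E[λ|data] = 6·93/31 = 18.

18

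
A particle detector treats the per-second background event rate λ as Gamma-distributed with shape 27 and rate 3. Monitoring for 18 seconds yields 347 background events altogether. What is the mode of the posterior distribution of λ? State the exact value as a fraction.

Total count 347 over total exposure 18 seconds.
By Gamma–Poisson conjugacy, the posterior is Gamma(α + Σx, β + Σt) = Gamma(27 + 347, 3 + 18) = Gamma(374, 21).
Posterior mode = (α'−1)/β' = 373/21.

373/21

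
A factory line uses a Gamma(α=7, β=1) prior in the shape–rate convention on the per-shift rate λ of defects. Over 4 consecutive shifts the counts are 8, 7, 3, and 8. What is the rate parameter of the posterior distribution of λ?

Total count: 8 + 7 + 3 + 8 = 26.
Total exposure: 4 shifts.
The Gamma prior is conjugate for the Poisson rate, so λ | data ~ Gamma(7+26, 1+4) = Gamma(33, 5).

5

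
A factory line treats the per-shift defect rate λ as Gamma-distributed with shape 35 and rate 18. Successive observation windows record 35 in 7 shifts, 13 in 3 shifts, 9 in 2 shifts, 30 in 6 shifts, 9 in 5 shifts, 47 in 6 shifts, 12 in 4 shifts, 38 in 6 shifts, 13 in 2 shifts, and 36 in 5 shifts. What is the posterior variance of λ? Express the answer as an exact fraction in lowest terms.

Total count: 35 + 13 + 9 + 30 + 9 + 47 + 12 + 38 + 13 + 36 = 242.
Total exposure: 7 + 3 + 2 + 6 + 5 + 6 + 4 + 6 + 2 + 5 = 46 shifts.
Posterior: α' = 35 + 242 = 277, β' = 18 + 46 = 64.
Posterior variance = α'/β'² = 277/4096.

277/4096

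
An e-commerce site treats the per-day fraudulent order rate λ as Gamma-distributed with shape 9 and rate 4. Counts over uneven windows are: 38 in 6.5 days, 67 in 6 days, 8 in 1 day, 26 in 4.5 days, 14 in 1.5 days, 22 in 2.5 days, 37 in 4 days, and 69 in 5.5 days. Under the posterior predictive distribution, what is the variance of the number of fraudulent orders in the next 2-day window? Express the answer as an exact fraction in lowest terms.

Total count: 38 + 67 + 8 + 26 + 14 + 22 + 37 + 69 = 281.
Total exposure: 6.5 + 6 + 1 + 4.5 + 1.5 + 2.5 + 4 + 5.5 = 31.5 days.
Gamma(α, β) with Poisson data over total exposure Σt gives posterior Gamma(α+Σx, β+Σt) = Gamma(290, 71/2).
The posterior predictive for a window of length T is Negative Binomial with variance T·α'·(β'+T)/β'² = 2·290·(75/2)/(5041/4) = 87000/5041.

87000/5041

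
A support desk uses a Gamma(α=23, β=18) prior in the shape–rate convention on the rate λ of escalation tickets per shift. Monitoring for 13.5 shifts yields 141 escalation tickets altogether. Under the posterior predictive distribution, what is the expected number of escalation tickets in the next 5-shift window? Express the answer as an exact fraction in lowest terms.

1640/63

Total count 141 over total exposure 13.5 shifts.
Posterior: α' = 23 + 141 = 164, β' = 18 + 13.5 = 63/2.
Predictive mean over a 5-shift window = T·E[λ|data] = 5·164/(63/2) = 1640/63.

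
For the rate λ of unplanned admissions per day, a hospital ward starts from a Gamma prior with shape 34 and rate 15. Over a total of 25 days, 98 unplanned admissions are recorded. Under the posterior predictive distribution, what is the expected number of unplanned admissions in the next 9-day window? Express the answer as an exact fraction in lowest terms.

297/10

Total count 98 over total exposure 25 days.
Posterior: α' = 34 + 98 = 132, β' = 15 + 25 = 40.
Predictive mean over a 9-day window = T·E[λ|data] = 9·132/40 = 297/10.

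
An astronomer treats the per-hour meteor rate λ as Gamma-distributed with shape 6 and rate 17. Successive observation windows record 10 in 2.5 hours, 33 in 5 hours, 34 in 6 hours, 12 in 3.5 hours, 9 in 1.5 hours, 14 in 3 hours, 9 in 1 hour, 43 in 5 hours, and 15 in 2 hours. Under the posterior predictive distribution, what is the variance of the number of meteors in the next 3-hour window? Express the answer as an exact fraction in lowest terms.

12210/961

Total count: 10 + 33 + 34 + 12 + 9 + 14 + 9 + 43 + 15 = 179.
Total exposure: 2.5 + 5 + 6 + 3.5 + 1.5 + 3 + 1 + 5 + 2 = 29.5 hours.
The Gamma prior is conjugate for the Poisson rate, so λ | data ~ Gamma(6+179, 17+29.5) = Gamma(185, 93/2).
The posterior predictive for a window of length T is Negative Binomial with variance T·α'·(β'+T)/β'² = 3·185·(99/2)/(8649/4) = 12210/961.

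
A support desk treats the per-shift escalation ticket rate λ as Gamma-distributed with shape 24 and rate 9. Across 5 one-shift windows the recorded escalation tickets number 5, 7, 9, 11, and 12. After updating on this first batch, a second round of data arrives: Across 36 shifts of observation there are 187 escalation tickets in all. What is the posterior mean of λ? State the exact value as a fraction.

Total count: 5 + 7 + 9 + 11 + 12 = 44.
Total exposure: 5 shifts.
After the first batch: Gamma(24 + 44, 9 + 5) = Gamma(68, 14).
Total count 187 over total exposure 36 shifts.
After the second batch: Gamma(68 + 187, 14 + 36) = Gamma(255, 50).
Posterior mean = α'/β' = 255/50 = 51/10.

51/10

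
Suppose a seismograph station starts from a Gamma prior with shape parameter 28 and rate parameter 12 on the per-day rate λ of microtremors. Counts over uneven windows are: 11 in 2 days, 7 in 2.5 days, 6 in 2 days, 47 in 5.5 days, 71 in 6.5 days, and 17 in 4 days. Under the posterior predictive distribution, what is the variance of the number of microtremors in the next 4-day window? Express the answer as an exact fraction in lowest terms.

Total count: 11 + 7 + 6 + 47 + 71 + 17 = 159.
Total exposure: 2 + 2.5 + 2 + 5.5 + 6.5 + 4 = 22.5 days.
Gamma(α, β) with Poisson data over total exposure Σt gives posterior Gamma(α+Σx, β+Σt) = Gamma(187, 69/2).
The posterior predictive for a window of length T is Negative Binomial with variance T·α'·(β'+T)/β'² = 4·187·(77/2)/(4761/4) = 115192/4761.

115192/4761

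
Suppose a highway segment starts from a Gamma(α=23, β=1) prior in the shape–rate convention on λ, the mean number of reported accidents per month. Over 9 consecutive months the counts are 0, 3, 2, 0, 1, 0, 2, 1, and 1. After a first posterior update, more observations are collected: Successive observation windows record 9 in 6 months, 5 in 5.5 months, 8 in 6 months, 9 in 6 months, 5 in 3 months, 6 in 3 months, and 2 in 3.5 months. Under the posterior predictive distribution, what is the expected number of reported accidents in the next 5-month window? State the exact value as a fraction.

Total count: 0 + 3 + 2 + 0 + 1 + 0 + 2 + 1 + 1 = 10.
Total exposure: 9 months.
After the first batch: Gamma(23 + 10, 1 + 9) = Gamma(33, 10).
Total count: 9 + 5 + 8 + 9 + 5 + 6 + 2 = 44.
Total exposure: 6 + 5.5 + 6 + 6 + 3 + 3 + 3.5 = 33 months.
After the second batch: Gamma(33 + 44, 10 + 33) = Gamma(77, 43).
Predictive mean over a 5-month window = T·E[λ|data] = 5·77/43 = 385/43.

385/43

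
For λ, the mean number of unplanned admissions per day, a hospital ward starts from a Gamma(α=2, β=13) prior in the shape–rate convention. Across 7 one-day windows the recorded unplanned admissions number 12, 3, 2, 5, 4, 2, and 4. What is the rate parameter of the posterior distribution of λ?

20

Total count: 12 + 3 + 2 + 5 + 4 + 2 + 4 = 32.
Total exposure: 7 days.
The Gamma prior is conjugate for the Poisson rate, so λ | data ~ Gamma(2+32, 13+7) = Gamma(34, 20).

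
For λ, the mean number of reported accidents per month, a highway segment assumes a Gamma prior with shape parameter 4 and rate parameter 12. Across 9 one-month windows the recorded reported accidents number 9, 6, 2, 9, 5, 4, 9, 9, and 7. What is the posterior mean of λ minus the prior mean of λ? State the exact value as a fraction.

Total count: 9 + 6 + 2 + 9 + 5 + 4 + 9 + 9 + 7 = 60.
Total exposure: 9 months.
Conjugate update: add total count to the shape and total exposure to the rate, giving Gamma(64, 21).
Posterior mean = 64/21 = 64/21; prior mean = 4/12 = 1/3. Difference = 64/21 − 1/3 = 19/7.

19/7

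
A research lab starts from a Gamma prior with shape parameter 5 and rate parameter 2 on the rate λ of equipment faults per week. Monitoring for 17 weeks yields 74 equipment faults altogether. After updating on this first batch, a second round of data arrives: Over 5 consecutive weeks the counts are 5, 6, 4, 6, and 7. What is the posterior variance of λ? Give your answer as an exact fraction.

Total count 74 over total exposure 17 weeks.
After the first batch: Gamma(5 + 74, 2 + 17) = Gamma(79, 19).
Total count: 5 + 6 + 4 + 6 + 7 = 28.
Total exposure: 5 weeks.
After the second batch: Gamma(79 + 28, 19 + 5) = Gamma(107, 24).
Posterior variance = α'/β'² = 107/576.

107/576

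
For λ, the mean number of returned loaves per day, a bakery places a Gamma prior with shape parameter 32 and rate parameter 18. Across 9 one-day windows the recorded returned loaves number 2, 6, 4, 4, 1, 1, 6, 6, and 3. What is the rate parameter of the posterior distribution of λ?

Total count: 2 + 6 + 4 + 4 + 1 + 1 + 6 + 6 + 3 = 33.
Total exposure: 9 days.
The Gamma prior is conjugate for the Poisson rate, so λ | data ~ Gamma(32+33, 18+9) = Gamma(65, 27).

27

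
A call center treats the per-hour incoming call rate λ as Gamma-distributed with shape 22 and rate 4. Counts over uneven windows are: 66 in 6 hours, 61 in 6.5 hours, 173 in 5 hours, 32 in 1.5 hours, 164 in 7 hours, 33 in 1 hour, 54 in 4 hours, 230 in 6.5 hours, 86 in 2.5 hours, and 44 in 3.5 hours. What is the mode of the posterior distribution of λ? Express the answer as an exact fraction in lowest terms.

1928/95

Total count: 66 + 61 + 173 + 32 + 164 + 33 + 54 + 230 + 86 + 44 = 943.
Total exposure: 6 + 6.5 + 5 + 1.5 + 7 + 1 + 4 + 6.5 + 2.5 + 3.5 = 43.5 hours.
Gamma(α, β) with Poisson data over total exposure Σt gives posterior Gamma(α+Σx, β+Σt) = Gamma(965, 95/2).
Posterior mode = (α'−1)/β' = 964/(95/2) = 1928/95.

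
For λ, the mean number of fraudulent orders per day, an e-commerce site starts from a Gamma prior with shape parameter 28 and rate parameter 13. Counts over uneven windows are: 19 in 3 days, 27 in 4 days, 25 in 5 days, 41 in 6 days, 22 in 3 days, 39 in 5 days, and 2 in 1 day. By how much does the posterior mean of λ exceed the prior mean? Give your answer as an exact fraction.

Total count: 19 + 27 + 25 + 41 + 22 + 39 + 2 = 175.
Total exposure: 3 + 4 + 5 + 6 + 3 + 5 + 1 = 27 days.
Gamma(α, β) with Poisson data over total exposure Σt gives posterior Gamma(α+Σx, β+Σt) = Gamma(203, 40).
Posterior mean = 203/40 = 203/40; prior mean = 28/13 = 28/13. Difference = 203/40 − 28/13 = 1519/520.

1519/520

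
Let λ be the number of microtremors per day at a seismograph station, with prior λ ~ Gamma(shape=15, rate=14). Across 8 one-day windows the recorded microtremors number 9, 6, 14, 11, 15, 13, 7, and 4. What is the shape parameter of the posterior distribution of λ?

Total count: 9 + 6 + 14 + 11 + 15 + 13 + 7 + 4 = 79.
Total exposure: 8 days.
Conjugate update: add total count to the shape and total exposure to the rate, giving Gamma(94, 22).

94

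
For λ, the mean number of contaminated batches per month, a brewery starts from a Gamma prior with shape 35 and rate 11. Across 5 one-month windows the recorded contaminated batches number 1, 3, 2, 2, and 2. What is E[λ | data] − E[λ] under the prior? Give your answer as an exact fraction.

Total count: 1 + 3 + 2 + 2 + 2 = 10.
Total exposure: 5 months.
The Gamma prior is conjugate for the Poisson rate, so λ | data ~ Gamma(35+10, 11+5) = Gamma(45, 16).
Posterior mean = 45/16 = 45/16; prior mean = 35/11 = 35/11. Difference = 45/16 − 35/11 = -65/176.

-65/176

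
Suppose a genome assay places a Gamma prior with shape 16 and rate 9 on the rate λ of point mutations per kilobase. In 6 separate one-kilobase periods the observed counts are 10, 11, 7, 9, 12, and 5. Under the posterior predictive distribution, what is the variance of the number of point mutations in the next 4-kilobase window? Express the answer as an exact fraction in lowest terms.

1064/45

Total count: 10 + 11 + 7 + 9 + 12 + 5 = 54.
Total exposure: 6 kilobases.
By Gamma–Poisson conjugacy, the posterior is Gamma(α + Σx, β + Σt) = Gamma(16 + 54, 9 + 6) = Gamma(70, 15).
The posterior predictive for a window of length T is Negative Binomial with variance T·α'·(β'+T)/β'² = 4·70·19/225 = 1064/45.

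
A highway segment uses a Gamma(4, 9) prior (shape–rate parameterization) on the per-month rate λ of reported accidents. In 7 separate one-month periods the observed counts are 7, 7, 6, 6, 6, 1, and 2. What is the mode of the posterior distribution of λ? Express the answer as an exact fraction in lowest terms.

19/8

Total count: 7 + 7 + 6 + 6 + 6 + 1 + 2 = 35.
Total exposure: 7 months.
By Gamma–Poisson conjugacy, the posterior is Gamma(α + Σx, β + Σt) = Gamma(4 + 35, 9 + 7) = Gamma(39, 16).
Posterior mode = (α'−1)/β' = 38/16 = 19/8.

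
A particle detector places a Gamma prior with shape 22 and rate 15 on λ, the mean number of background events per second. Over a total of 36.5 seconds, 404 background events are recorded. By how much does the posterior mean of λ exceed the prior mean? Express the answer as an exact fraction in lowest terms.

10514/1545

Total count 404 over total exposure 36.5 seconds.
The Gamma prior is conjugate for the Poisson rate, so λ | data ~ Gamma(22+404, 15+36.5) = Gamma(426, 103/2).
Posterior mean = 426/(103/2) = 852/103; prior mean = 22/15 = 22/15. Difference = 852/103 − 22/15 = 10514/1545.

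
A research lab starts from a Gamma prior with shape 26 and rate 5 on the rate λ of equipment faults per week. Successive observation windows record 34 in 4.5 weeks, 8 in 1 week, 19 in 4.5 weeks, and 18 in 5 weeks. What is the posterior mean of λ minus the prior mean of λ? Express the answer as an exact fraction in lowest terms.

Total count: 34 + 8 + 19 + 18 = 79.
Total exposure: 4.5 + 1 + 4.5 + 5 = 15 weeks.
The Gamma prior is conjugate for the Poisson rate, so λ | data ~ Gamma(26+79, 5+15) = Gamma(105, 20).
Posterior mean = 105/20 = 21/4; prior mean = 26/5 = 26/5. Difference = 21/4 − 26/5 = 1/20.

1/20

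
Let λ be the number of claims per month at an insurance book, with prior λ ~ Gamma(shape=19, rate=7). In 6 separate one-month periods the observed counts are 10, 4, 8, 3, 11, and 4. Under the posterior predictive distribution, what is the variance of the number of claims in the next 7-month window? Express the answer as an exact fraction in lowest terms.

Total count: 10 + 4 + 8 + 3 + 11 + 4 = 40.
Total exposure: 6 months.
By Gamma–Poisson conjugacy, the posterior is Gamma(α + Σx, β + Σt) = Gamma(19 + 40, 7 + 6) = Gamma(59, 13).
The posterior predictive for a window of length T is Negative Binomial with variance T·α'·(β'+T)/β'² = 7·59·20/169 = 8260/169.

8260/169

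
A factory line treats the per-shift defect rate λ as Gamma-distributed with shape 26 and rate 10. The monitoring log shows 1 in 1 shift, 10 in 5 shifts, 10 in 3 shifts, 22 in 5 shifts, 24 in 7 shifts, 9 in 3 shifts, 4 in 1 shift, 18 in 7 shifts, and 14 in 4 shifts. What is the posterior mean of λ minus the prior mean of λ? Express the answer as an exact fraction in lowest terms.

2/5

Total count: 1 + 10 + 10 + 22 + 24 + 9 + 4 + 18 + 14 = 112.
Total exposure: 1 + 5 + 3 + 5 + 7 + 3 + 1 + 7 + 4 = 36 shifts.
Posterior: α' = 26 + 112 = 138, β' = 10 + 36 = 46.
Posterior mean = 138/46 = 3; prior mean = 26/10 = 13/5. Difference = 3 − 13/5 = 2/5.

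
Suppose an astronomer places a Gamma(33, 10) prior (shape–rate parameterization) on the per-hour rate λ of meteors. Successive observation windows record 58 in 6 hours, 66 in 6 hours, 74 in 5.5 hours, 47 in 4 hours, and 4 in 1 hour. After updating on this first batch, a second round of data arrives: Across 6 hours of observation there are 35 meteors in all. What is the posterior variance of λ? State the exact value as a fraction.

Total count: 58 + 66 + 74 + 47 + 4 = 249.
Total exposure: 6 + 6 + 5.5 + 4 + 1 = 22.5 hours.
After the first batch: Gamma(33 + 249, 10 + 22.5) = Gamma(282, 65/2).
Total count 35 over total exposure 6 hours.
After the second batch: Gamma(282 + 35, 65/2 + 6) = Gamma(317, 77/2).
Posterior variance = α'/β'² = 317/(5929/4) = 1268/5929.

1268/5929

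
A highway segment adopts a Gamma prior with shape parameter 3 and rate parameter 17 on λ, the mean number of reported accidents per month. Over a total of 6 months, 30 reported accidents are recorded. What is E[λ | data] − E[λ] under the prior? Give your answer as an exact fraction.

Total count 30 over total exposure 6 months.
By Gamma–Poisson conjugacy, the posterior is Gamma(α + Σx, β + Σt) = Gamma(3 + 30, 17 + 6) = Gamma(33, 23).
Posterior mean = 33/23 = 33/23; prior mean = 3/17 = 3/17. Difference = 33/23 − 3/17 = 492/391.

492/391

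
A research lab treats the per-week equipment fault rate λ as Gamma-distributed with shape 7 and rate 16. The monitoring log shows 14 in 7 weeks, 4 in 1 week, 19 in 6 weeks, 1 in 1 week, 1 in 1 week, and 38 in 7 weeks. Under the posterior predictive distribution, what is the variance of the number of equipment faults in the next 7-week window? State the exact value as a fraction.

9016/507

Total count: 14 + 4 + 19 + 1 + 1 + 38 = 77.
Total exposure: 7 + 1 + 6 + 1 + 1 + 7 = 23 weeks.
The Gamma prior is conjugate for the Poisson rate, so λ | data ~ Gamma(7+77, 16+23) = Gamma(84, 39).
The posterior predictive for a window of length T is Negative Binomial with variance T·α'·(β'+T)/β'² = 7·84·46/1521 = 9016/507.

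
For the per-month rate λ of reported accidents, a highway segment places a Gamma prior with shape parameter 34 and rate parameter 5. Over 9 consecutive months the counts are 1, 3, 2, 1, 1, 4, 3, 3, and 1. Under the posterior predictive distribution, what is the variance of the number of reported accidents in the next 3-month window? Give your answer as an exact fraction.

2703/196

Total count: 1 + 3 + 2 + 1 + 1 + 4 + 3 + 3 + 1 = 19.
Total exposure: 9 months.
The Gamma prior is conjugate for the Poisson rate, so λ | data ~ Gamma(34+19, 5+9) = Gamma(53, 14).
The posterior predictive for a window of length T is Negative Binomial with variance T·α'·(β'+T)/β'² = 3·53·17/196 = 2703/196.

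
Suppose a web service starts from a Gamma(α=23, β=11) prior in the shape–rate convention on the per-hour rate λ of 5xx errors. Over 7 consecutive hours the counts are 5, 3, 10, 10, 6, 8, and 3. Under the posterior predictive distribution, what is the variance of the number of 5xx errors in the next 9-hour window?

Total count: 5 + 3 + 10 + 10 + 6 + 8 + 3 = 45.
Total exposure: 7 hours.
The Gamma prior is conjugate for the Poisson rate, so λ | data ~ Gamma(23+45, 11+7) = Gamma(68, 18).
The posterior predictive for a window of length T is Negative Binomial with variance T·α'·(β'+T)/β'² = 9·68·27/324 = 51.

51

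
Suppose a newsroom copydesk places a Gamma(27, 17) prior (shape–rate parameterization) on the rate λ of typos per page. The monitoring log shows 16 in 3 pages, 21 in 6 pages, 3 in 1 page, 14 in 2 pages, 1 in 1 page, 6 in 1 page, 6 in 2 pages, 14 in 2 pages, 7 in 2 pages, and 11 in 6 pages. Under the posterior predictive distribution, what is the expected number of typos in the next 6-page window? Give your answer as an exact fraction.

Total count: 16 + 21 + 3 + 14 + 1 + 6 + 6 + 14 + 7 + 11 = 99.
Total exposure: 3 + 6 + 1 + 2 + 1 + 1 + 2 + 2 + 2 + 6 = 26 pages.
Conjugate update: add total count to the shape and total exposure to the rate, giving Gamma(126, 43).
Predictive mean over a 6-page window = T·E[λ|data] = 6·126/43 = 756/43.

756/43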